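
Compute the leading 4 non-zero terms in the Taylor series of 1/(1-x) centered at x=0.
x^3 + x^2 + x + 1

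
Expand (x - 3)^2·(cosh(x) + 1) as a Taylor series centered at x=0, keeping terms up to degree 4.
7·x^4/8 - 3·x^3 + 13·x^2/2 - 12·x + 18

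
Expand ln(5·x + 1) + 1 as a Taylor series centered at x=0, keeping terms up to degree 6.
-15625·x^6/6 + 625·x^5 - 625·x^4/4 + 125·x^3/3 - 25·x^2/2 + 5·x + 1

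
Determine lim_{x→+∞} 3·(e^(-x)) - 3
Evaluate the dominant behaviour as x → +∞; each term tends to a finite value or vanishes.
Limit = -3.

Final answer: -3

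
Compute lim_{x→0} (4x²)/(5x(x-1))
Both numerator and denominator → 0 as x → 0; this is a 0/0 indeterminate form.
Expand each to leading order near x = 0: numerator ~ 4·x^2, denominator ~ -5·x.
The limit of the ratio is 0.

Final answer: 0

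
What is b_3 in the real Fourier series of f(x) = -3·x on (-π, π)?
b_3 = (1/π) ∫_{-π}^{π} f(x)·sin(3x) dx.
Evaluate the integral (use parity and integration by parts as needed): b_3 = -2.

Final answer: -2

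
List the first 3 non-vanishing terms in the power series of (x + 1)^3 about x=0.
3·x^2 + 3·x + 1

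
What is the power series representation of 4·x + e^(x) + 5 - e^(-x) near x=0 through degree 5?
x^5/60 + x^3/3 + 6·x + 5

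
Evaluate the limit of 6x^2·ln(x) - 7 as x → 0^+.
The product is a 0·∞ indeterminate form at x → 0⁺.
Rewrite the product as 6·ln(x) / x^(-2) and apply L'Hôpital, or use the standard hierarchy x^(-2) ≫ |ln x| as x → 0⁺.
The indeterminate product → 0, so the limit = -7.

Final answer: -7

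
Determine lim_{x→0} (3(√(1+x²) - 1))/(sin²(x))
Both numerator and denominator → 0 as x → 0; this is a 0/0 indeterminate form.
Expand each to leading order near x = 0: numerator ~ 3·x^2/2, denominator ~ x^2.
The limit of the ratio is 3/2.

Final answer: 3/2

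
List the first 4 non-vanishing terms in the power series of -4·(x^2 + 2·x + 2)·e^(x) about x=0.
-28·x^3/3 - 16·x^2 - 16·x - 8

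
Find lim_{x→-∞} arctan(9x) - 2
Evaluate the dominant behaviour as x → -∞; each term tends to a finite value or vanishes.
Limit = -2 - π/2.

Final answer: -2 - π/2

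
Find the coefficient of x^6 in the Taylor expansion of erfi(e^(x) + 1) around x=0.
Expand to order 6: erfi(e^(x) + 1) = 16909·x^6·e^(4)/(360·√(π)) + 617·x^5·e^(4)/(20·√(π)) + 75·x^4·e^(4)/(4·√(π)) + 31·x^3·e^(4)/(3·√(π)) + 5·x^2·e^(4)/√(π) + 2·x·e^(4)/√(π) + erfi(2) + O(x^7).
The coefficient of x^6 is 16909·e^(4)/(360·√(π)).

Final answer: 16909·e^(4)/(360·√(π))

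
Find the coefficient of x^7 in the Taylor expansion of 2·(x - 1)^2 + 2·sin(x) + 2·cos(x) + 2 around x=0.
Expand to order 7: 2·(x - 1)^2 + 2·sin(x) + 2·cos(x) + 2 = -x^7/2520 - x^6/360 + x^5/60 + x^4/12 - x^3/3 + x^2 - 2·x + 6 + O(x^8).
The coefficient of x^7 is -1/2520.

Final answer: -1/2520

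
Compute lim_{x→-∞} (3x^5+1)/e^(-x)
This is an ∞/∞ indeterminate form as x → -∞.
Compare growth rates of the dominant terms (exponentials ≫ polynomials ≫ logarithms), or apply L'Hôpital's rule; the quotient → 0.
Limit = 0.

Final answer: 0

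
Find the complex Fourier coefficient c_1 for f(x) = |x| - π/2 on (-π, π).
Compute the real Fourier coefficients first: a_1 = -4/π, b_1 = 0.
Then c_1 = (a_1 − i·b_1)/2 = -2/π.

Final answer: -2/π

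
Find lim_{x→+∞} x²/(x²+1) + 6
Evaluate the dominant behaviour as x → +∞; each term tends to a finite value or vanishes.
Limit = 7.

Final answer: 7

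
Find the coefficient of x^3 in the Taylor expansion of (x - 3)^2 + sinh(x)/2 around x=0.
Expand to order 3: (x - 3)^2 + sinh(x)/2 = x^3/12 + x^2 - 11·x/2 + 9 + O(x^4).
The coefficient of x^3 is 1/12.

Final answer: 1/12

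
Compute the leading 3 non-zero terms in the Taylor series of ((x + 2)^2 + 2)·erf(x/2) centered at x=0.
x^3/(2·√(π)) + 4·x^2/√(π) + 6·x/√(π)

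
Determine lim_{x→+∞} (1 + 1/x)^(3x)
As x → +∞: write (1 + 1/x)^(3x) = ((1 + 1/x)^x)^3 → (e^1)^3 = e^3.
Limit = e^(3).

Final answer: e^(3)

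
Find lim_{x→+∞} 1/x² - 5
Evaluate the dominant behaviour as x → +∞; each term tends to a finite value or vanishes.
Limit = -5.

Final answer: -5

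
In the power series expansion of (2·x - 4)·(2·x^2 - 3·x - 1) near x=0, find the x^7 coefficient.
Expand to order 7: (2·x - 4)·(2·x^2 - 3·x - 1) = 4·x^3 - 14·x^2 + 10·x + 4 + O(x^8).
The coefficient of x^7 is 0.

Final answer: 0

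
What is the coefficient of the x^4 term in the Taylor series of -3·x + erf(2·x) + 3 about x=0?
Expand to order 4: -3·x + erf(2·x) + 3 = -16·x^3/(3·√(π)) + x·(-3 + 4/√(π)) + 3 + O(x^5).
The coefficient of x^4 is 0.

Final answer: 0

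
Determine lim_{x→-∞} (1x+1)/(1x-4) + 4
Evaluate the dominant behaviour as x → -∞; each term tends to a finite value or vanishes.
Limit = 5.

Final answer: 5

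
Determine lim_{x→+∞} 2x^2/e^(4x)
This is an ∞/∞ indeterminate form as x → +∞.
The exponential denominator e^(4x) dominates the polynomial numerator (e^x ≫ x^2 as x → ∞), so the quotient → 0.
Limit = 0.

Final answer: 0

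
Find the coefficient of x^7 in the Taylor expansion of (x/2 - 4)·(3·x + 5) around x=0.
Expand to order 7: (x/2 - 4)·(3·x + 5) = 3·x^2/2 - 19·x/2 - 20 + O(x^8).
The coefficient of x^7 is 0.

Final answer: 0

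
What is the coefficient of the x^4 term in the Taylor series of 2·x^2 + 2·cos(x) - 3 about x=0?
Expand to order 4: 2·x^2 + 2·cos(x) - 3 = x^4/12 + x^2 - 1 + O(x^5).
The coefficient of x^4 is 1/12.

Final answer: 1/12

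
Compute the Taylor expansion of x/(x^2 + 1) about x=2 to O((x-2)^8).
2/5 - 3·(x - 2)/25 + 2·(x - 2)^2/125 + 7·(x - 2)^3/625 - 38·(x - 2)^4/3125 + 117·(x - 2)^5/15625 - 278·(x - 2)^6/78125 + 527·(x - 2)^7/390625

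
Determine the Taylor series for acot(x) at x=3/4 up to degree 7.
acot(3/4) - 16·(x - 3/4)/25 + 192·(x - 3/4)^2/625 - 2816·(x - 3/4)^3/46875 - 21504·(x - 3/4)^4/390625 + 3190784·(x - 3/4)^5/48828125 - 7028736·(x - 3/4)^6/244140625 - 264175616·(x - 3/4)^7/42724609375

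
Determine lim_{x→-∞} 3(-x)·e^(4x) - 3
The product is a 0·∞ indeterminate form at x → -∞.
Rewrite the product as 3(-x) / e^(-4x) (an ∞/∞ form) and apply L'Hôpital, or use the standard hierarchy e^(4|x|) ≫ |(-x)| as x → -∞.
The indeterminate product → 0, so the limit = -3.

Final answer: -3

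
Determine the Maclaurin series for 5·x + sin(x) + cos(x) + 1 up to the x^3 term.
-x^3/6 - x^2/2 + 6·x + 2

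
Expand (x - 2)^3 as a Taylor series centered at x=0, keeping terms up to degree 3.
x^3 - 6·x^2 + 12·x - 8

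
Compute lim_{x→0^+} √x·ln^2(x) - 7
The product is a 0·∞ indeterminate form at x → 0⁺.
Rewrite the product as ln^2(x) / x^(-1/2) and apply L'Hôpital, or use the standard hierarchy x^(-1/2) ≫ |ln x|^2 as x → 0⁺.
The indeterminate product → 0, so the limit = -7.

Final answer: -7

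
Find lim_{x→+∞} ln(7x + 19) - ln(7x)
This is an ∞ − ∞ indeterminate form.
Combine the logarithms: ln(7x+19) − ln(7x) = ln((7x+19)/(7x)) = ln(1 + 19/(7x)) → ln(1) = 0.
Limit = 0.

Final answer: 0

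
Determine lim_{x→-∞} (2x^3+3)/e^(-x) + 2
The quotient is an ∞/∞ indeterminate form as x → -∞.
Compare growth rates of the dominant terms (exponentials ≫ polynomials ≫ logarithms), or apply L'Hôpital's rule; the quotient → 0.
Adding the constant: 0 + 2 = 2. Limit = 2.

Final answer: 2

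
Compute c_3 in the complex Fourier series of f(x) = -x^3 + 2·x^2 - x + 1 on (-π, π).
Compute the real Fourier coefficients first: a_3 = -8/9, b_3 = -2·π^2/3 - 2/9.
Then c_3 = (a_3 − i·b_3)/2 = -4/9 + i/9 + i·π^2/3.

Final answer: -4/9 + i/9 + i·π^2/3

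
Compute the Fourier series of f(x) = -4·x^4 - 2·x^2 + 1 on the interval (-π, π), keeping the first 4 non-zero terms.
(-184 + 32·π^2)·cos(x) + (10 - 8·π^2)·cos(2·x) + (-40/27 + 32·π^2/9)·cos(3·x) - 4·π^4/5 - 2·π^2/3 + 1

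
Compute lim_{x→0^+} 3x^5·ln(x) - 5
The product is a 0·∞ indeterminate form at x → 0⁺.
Rewrite the product as 3·ln(x) / x^(-5) and apply L'Hôpital, or use the standard hierarchy x^(-5) ≫ |ln x| as x → 0⁺.
The indeterminate product → 0, so the limit = -5.

Final answer: -5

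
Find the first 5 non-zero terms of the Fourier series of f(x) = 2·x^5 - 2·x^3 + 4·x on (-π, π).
(-84·π^2 + 4·π^4 + 512)·sin(x) + (-2·π^4 - 22 + 12·π^2)·sin(2·x) + (-116·π^2/27 + 448/81 + 4·π^4/3)·sin(3·x) + (-π^4 - 91/32 + 9·π^2/4)·sin(4·x) + (-36·π^2/25 + 1216/625 + 4·π^4/5)·sin(5·x)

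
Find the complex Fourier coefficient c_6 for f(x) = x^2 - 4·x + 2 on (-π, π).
Compute the real Fourier coefficients first: a_6 = 1/9, b_6 = 4/3.
Then c_6 = (a_6 − i·b_6)/2 = 1/18 - 2·i/3.

Final answer: 1/18 - 2·i/3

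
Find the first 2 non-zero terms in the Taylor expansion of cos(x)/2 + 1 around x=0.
3/2 - x^2/4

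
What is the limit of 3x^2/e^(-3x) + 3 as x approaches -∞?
The quotient is an ∞/∞ indeterminate form as x → -∞.
Compare growth rates of the dominant terms (exponentials ≫ polynomials ≫ logarithms), or apply L'Hôpital's rule; the quotient → 0.
Adding the constant: 0 + 3 = 3. Limit = 3.

Final answer: 3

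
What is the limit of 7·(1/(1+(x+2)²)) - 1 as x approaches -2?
Direct substitution at x = -2 gives 6.

Final answer: 6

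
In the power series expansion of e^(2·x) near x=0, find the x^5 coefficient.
Expand to order 5: e^(2·x) = 4·x^5/15 + 2·x^4/3 + 4·x^3/3 + 2·x^2 + 2·x + 1 + O(x^6).
The coefficient of x^5 is 4/15.

Final answer: 4/15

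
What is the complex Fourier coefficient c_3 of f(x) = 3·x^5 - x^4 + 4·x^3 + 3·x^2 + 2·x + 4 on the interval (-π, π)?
Compute the real Fourier coefficients first: a_3 = -52/27 + 8·π^2/9, b_3 = -16·π^2/9 + 68/27 + 2·π^4.
Then c_3 = (a_3 − i·b_3)/2 = -26/27 + 4·π^2/9 - i·π^4 - 34·i/27 + 8·i·π^2/9.

Final answer: -26/27 + 4·π^2/9 - i·π^4 - 34·i/27 + 8·i·π^2/9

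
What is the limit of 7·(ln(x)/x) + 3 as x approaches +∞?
Evaluate the dominant behaviour as x → +∞; each term tends to a finite value or vanishes.
Limit = 3.

Final answer: 3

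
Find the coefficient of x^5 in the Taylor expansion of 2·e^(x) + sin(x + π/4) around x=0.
Expand to order 5: 2·e^(x) + sin(x + π/4) = x^5·(√(2)/240 + 1/60) + x^4·(√(2)/48 + 1/12) + x^3·(1/3 - √(2)/12) + x^2·(1 - √(2)/4) + x·(√(2)/2 + 2) + √(2)/2 + 2 + O(x^6).
The coefficient of x^5 is √(2)/240 + 1/60.

Final answer: √(2)/240 + 1/60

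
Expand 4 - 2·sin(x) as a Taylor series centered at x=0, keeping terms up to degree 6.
-x^5/60 + x^3/3 - 2·x + 4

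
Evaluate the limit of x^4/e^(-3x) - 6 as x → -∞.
The quotient is an ∞/∞ indeterminate form as x → -∞.
Compare growth rates of the dominant terms (exponentials ≫ polynomials ≫ logarithms), or apply L'Hôpital's rule; the quotient → 0.
Adding the constant: 0 - 6 = -6. Limit = -6.

Final answer: -6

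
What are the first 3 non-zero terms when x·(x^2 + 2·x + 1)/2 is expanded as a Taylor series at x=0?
x^3/2 + x^2 + x/2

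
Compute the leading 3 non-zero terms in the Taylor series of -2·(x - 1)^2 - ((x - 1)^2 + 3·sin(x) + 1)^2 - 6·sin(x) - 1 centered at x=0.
-7·x^2 - 6·x - 7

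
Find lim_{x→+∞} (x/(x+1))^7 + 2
As x → +∞: x/(x+1) = 1/(1 + 1/x) → 1, and the 7th power of a limit-1 base also → 1; with the additive constant, 1 + 2 = 3.
Limit = 3.

Final answer: 3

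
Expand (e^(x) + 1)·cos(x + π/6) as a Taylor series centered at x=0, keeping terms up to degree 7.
x^7·(1/1120 + √(3)/1260) + x^6·(1/180 - √(3)/1440) + x^5·(1/80 - √(3)/60) - √(3)·x^4/16 + x^3·(-√(3)/6 - 1/12) + x^2·(-1/2 - √(3)/4) + x·(-1 + √(3)/2) + √(3)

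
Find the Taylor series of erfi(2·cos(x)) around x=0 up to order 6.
-1201·x^6·e^(4)/(180·√(π)) + 25·x^4·e^(4)/(6·√(π)) - 2·x^2·e^(4)/√(π) + erfi(2)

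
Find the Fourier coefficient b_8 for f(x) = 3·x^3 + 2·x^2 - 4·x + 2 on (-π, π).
b_8 = (1/π) ∫_{-π}^{π} f(x)·sin(8x) dx.
Evaluate the integral (use parity and integration by parts as needed): b_8 = 137/128 - 3·π^2/4.

Final answer: 137/128 - 3·π^2/4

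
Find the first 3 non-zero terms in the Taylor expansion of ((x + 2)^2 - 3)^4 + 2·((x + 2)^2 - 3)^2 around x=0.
136·x^2 + 32·x + 3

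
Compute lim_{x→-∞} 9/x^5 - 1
Evaluate the dominant behaviour as x → -∞; each term tends to a finite value or vanishes.
Limit = -1.

Final answer: -1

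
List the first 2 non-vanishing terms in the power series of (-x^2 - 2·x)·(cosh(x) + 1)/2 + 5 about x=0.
5 - 2·x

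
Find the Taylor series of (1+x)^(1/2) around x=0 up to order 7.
33·x^7/2048 - 21·x^6/1024 + 7·x^5/256 - 5·x^4/128 + x^3/16 - x^2/8 + x/2 + 1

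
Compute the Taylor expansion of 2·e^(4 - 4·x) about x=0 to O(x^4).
-64·x^3·e^(4)/3 + 16·x^2·e^(4) - 8·x·e^(4) + 2·e^(4)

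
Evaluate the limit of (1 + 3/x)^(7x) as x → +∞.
As x → +∞: write (1 + 3/x)^(7x) = ((1 + 3/x)^x)^7 → (e^3)^7 = e^21.
Limit = e^(21).

Final answer: e^(21)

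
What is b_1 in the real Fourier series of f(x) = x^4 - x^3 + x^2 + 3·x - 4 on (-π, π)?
b_1 = (1/π) ∫_{-π}^{π} f(x)·sin(1x) dx.
Evaluate the integral (use parity and integration by parts as needed): b_1 = 18 - 2·π^2.

Final answer: 18 - 2·π^2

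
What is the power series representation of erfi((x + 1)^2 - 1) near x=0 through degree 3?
16·x^3/(3·√(π)) + 2·x^2/√(π) + 4·x/√(π)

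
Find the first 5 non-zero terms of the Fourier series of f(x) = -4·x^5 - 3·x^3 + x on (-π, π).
(-922 - 8·π^4 + 154·π^2)·sin(x) + (-17·π^2 + 49/2 + 4·π^4)·sin(2·x) + (-8·π^4/3 - 158/81 + 106·π^2/27)·sin(3·x) + (-π^2 - 1/8 + 2·π^4)·sin(4·x) + (-8·π^4/5 + 238/625 + 2·π^2/25)·sin(5·x)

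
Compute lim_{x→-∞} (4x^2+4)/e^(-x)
This is an ∞/∞ indeterminate form as x → -∞.
Compare growth rates of the dominant terms (exponentials ≫ polynomials ≫ logarithms), or apply L'Hôpital's rule; the quotient → 0.
Limit = 0.

Final answer: 0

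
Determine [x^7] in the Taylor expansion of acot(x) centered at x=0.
Expand to order 7: acot(x) = x^7/7 - x^5/5 + x^3/3 - x + π/2 + O(x^8).
The coefficient of x^7 is 1/7.

Final answer: 1/7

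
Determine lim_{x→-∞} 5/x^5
Evaluate the dominant behaviour as x → -∞; each term tends to a finite value or vanishes.
Limit = 0.

Final answer: 0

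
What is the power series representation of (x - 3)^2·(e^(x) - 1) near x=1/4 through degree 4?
-121/16 + 121·e^(1/4)/16 + (33·e^(1/4)/16 + 11/2)·(x - 1/4) + (-1 - 23·e^(1/4)/32)·(x - 1/4)^2 - 47·e^(1/4)·(x - 1/4)^3/96 - 13·e^(1/4)·(x - 1/4)^4/128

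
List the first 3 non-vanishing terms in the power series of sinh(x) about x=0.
x^5/120 + x^3/6 + x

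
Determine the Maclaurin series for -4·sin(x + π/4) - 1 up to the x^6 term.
√(2)·x^6/360 - √(2)·x^5/60 - √(2)·x^4/12 + √(2)·x^3/3 + √(2)·x^2 - 2·√(2)·x - 2·√(2) - 1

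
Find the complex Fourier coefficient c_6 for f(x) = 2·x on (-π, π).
Compute the real Fourier coefficients first: a_6 = 0, b_6 = -2/3.
Then c_6 = (a_6 − i·b_6)/2 = i/3.

Final answer: i/3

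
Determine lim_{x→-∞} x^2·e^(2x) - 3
The product is a 0·∞ indeterminate form at x → -∞.
Rewrite the product as x^2 / e^(-2x) (an ∞/∞ form) and apply L'Hôpital, or use the standard hierarchy e^(2|x|) ≫ |x^2| as x → -∞.
The indeterminate product → 0, so the limit = -3.

Final answer: -3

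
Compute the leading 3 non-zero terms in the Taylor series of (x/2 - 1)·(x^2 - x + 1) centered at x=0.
-3·x^2/2 + 3·x/2 - 1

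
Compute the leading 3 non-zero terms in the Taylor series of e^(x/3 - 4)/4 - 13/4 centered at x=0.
x^2·e^(-4)/72 + x·e^(-4)/12 - 13/4 + e^(-4)/4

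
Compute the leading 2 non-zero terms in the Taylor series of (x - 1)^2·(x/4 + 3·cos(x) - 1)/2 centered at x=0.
1 - 15·x/8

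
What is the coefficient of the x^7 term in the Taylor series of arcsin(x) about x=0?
Expand to order 7: arcsin(x) = 5·x^7/112 + 3·x^5/40 + x^3/6 + x + O(x^8).
The coefficient of x^7 is 5/112.

Final answer: 5/112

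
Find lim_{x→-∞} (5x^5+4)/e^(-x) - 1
The quotient is an ∞/∞ indeterminate form as x → -∞.
Compare growth rates of the dominant terms (exponentials ≫ polynomials ≫ logarithms), or apply L'Hôpital's rule; the quotient → 0.
Adding the constant: 0 - 1 = -1. Limit = -1.

Final answer: -1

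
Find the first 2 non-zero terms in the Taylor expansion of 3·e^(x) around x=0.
3·x + 3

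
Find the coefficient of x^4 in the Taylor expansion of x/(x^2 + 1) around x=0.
Expand to order 4: x/(x^2 + 1) = -x^3 + x + O(x^5).
The coefficient of x^4 is 0.

Final answer: 0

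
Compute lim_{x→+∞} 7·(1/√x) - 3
Evaluate the dominant behaviour as x → +∞; each term tends to a finite value or vanishes.
Limit = -3.

Final answer: -3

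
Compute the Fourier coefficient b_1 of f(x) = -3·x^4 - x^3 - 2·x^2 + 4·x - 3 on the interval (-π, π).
b_1 = (1/π) ∫_{-π}^{π} f(x)·sin(1x) dx.
Evaluate the integral (use parity and integration by parts as needed): b_1 = 20 - 2·π^2.

Final answer: 20 - 2·π^2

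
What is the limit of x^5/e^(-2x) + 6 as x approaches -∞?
The quotient is an ∞/∞ indeterminate form as x → -∞.
Compare growth rates of the dominant terms (exponentials ≫ polynomials ≫ logarithms), or apply L'Hôpital's rule; the quotient → 0.
Adding the constant: 0 + 6 = 6. Limit = 6.

Final answer: 6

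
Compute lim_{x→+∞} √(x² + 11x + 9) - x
This is an ∞ − ∞ indeterminate form.
Multiply and divide by the conjugate √(x²+11x + 9) + x; the x² terms cancel, leaving (11x + 9)/(√(x²+11x + 9)+x) → 11/2.
Limit = 11/2.

Final answer: 11/2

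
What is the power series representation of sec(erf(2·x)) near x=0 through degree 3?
8·x^2/π + 1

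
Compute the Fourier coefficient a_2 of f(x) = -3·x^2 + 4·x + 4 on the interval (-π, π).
a_2 = (1/π) ∫_{-π}^{π} f(x)·cos(2x) dx.
Evaluate the integral (use parity and integration by parts as needed): a_2 = -3.

Final answer: -3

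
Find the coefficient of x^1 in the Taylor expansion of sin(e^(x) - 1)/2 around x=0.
Expand to order 1: sin(e^(x) - 1)/2 = x/2 + O(x^2).
The coefficient of x^1 is 1/2.

Final answer: 1/2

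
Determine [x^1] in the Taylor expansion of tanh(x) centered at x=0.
Expand to order 1: tanh(x) = x + O(x^2).
The coefficient of x^1 is 1.

Final answer: 1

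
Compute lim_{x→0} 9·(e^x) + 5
Direct substitution at x = 0 gives 14.

Final answer: 14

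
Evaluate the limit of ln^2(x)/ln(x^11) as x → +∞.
This is an ∞/∞ indeterminate form as x → +∞.
Write ln(x^11) = 11·ln(x), reducing the quotient to ln(x)/11 → ∞.
Limit = ∞.

Final answer: ∞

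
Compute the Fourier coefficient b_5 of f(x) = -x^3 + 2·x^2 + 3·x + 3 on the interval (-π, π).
b_5 = (1/π) ∫_{-π}^{π} f(x)·sin(5x) dx.
Evaluate the integral (use parity and integration by parts as needed): b_5 = 162/125 - 2·π^2/5.

Final answer: 162/125 - 2·π^2/5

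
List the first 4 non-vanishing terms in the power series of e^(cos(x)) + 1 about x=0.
-31·e·x^6/720 + e·x^4/6 - e·x^2/2 + 1 + e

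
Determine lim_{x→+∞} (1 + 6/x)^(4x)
As x → +∞: write (1 + 6/x)^(4x) = ((1 + 6/x)^x)^4 → (e^6)^4 = e^24.
Limit = e^(24).

Final answer: e^(24)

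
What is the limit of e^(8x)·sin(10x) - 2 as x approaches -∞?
Evaluate the dominant behaviour as x → -∞; each term tends to a finite value or vanishes.
Limit = -2.

Final answer: -2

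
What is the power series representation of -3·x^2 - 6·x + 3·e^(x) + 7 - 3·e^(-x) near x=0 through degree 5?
x^5/20 + x^3 - 3·x^2 + 7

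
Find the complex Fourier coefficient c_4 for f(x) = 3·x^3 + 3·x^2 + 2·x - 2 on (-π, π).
Compute the real Fourier coefficients first: a_4 = 3/4, b_4 = -3·π^2/2 - 7/16.
Then c_4 = (a_4 − i·b_4)/2 = 3/8 + 7·i/32 + 3·i·π^2/4.

Final answer: 3/8 + 7·i/32 + 3·i·π^2/4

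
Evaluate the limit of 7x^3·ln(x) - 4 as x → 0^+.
The product is a 0·∞ indeterminate form at x → 0⁺.
Rewrite the product as 7·ln(x) / x^(-3) and apply L'Hôpital, or use the standard hierarchy x^(-3) ≫ |ln x| as x → 0⁺.
The indeterminate product → 0, so the limit = -4.

Final answer: -4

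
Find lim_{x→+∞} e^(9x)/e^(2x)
This is an ∞/∞ indeterminate form as x → +∞.
Rewrite e^(9x)/e^(2x) = e^((9−2)x) = e^(7x); the exponent coefficient is 7 > 0 so e^(7x) → ∞.
Limit = ∞.

Final answer: ∞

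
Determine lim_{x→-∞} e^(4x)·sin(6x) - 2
Evaluate the dominant behaviour as x → -∞; each term tends to a finite value or vanishes.
Limit = -2.

Final answer: -2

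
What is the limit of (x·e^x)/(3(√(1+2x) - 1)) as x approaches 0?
Both numerator and denominator → 0 as x → 0; this is a 0/0 indeterminate form.
Expand each to leading order near x = 0: numerator ~ x, denominator ~ 3·x.
The limit of the ratio is 1/3.

Final answer: 1/3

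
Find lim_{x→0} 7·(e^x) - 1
Direct substitution at x = 0 gives 6.

Final answer: 6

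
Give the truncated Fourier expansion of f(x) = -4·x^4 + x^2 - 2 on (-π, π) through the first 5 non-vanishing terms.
(-196 + 32·π^2)·cos(x) + (13 - 8·π^2)·cos(2·x) + (-76/27 + 32·π^2/9)·cos(3·x) + (1 - 2·π^2)·cos(4·x) - 4·π^4/5 - 2 + π^2/3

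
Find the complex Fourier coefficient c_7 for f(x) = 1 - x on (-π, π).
Compute the real Fourier coefficients first: a_7 = 0, b_7 = -2/7.
Then c_7 = (a_7 − i·b_7)/2 = i/7.

Final answer: i/7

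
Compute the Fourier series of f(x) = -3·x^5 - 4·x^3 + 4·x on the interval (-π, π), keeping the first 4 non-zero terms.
(-664 - 6·π^4 + 112·π^2)·sin(x) + (-11·π^2 + 25/2 + 3·π^4)·sin(2·x) + (-2·π^4 + 40/27 + 16·π^2/9)·sin(3·x) + (-131/64 + π^2/8 + 3·π^4/2)·sin(4·x)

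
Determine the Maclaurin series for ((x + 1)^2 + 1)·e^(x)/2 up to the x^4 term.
11·x^4/24 + 7·x^3/6 + 2·x^2 + 2·x + 1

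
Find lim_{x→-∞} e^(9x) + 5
Evaluate the dominant behaviour as x → -∞; each term tends to a finite value or vanishes.
Limit = 5.

Final answer: 5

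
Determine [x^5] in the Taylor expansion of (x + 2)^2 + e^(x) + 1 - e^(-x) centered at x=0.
Expand to order 5: (x + 2)^2 + e^(x) + 1 - e^(-x) = x^5/60 + x^3/3 + x^2 + 6·x + 5 + O(x^6).
The coefficient of x^5 is 1/60.

Final answer: 1/60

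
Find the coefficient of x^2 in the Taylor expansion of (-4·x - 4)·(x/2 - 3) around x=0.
Expand to order 2: (-4·x - 4)·(x/2 - 3) = -2·x^2 + 10·x + 12 + O(x^3).
The coefficient of x^2 is -2.

Final answer: -2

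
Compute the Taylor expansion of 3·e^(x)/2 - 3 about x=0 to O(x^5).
x^4/16 + x^3/4 + 3·x^2/4 + 3·x/2 - 3/2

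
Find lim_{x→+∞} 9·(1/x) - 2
Evaluate the dominant behaviour as x → +∞; each term tends to a finite value or vanishes.
Limit = -2.

Final answer: -2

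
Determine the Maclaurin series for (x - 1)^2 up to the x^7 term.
x^2 - 2·x + 1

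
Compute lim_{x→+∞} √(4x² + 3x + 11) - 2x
As x → +∞: multiply by the conjugate to get (3x+11)/(√(4x²+3x+11)+2x); the denominator ~ 4x, so the limit is 3/4.
Limit = 3/4.

Final answer: 3/4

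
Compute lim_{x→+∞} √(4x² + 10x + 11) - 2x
As x → +∞: multiply by the conjugate to get (10x+11)/(√(4x²+10x+11)+2x); the denominator ~ 4x, so the limit is 10/4 = 5/2.
Limit = 5/2.

Final answer: 5/2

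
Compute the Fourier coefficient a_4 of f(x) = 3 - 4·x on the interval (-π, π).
a_4 = (1/π) ∫_{-π}^{π} f(x)·cos(4x) dx.
Evaluate the integral (use parity and integration by parts as needed): a_4 = 0.

Final answer: 0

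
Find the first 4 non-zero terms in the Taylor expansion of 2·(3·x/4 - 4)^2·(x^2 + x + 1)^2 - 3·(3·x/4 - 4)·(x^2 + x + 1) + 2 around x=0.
28·x^3 + 663·x^2/8 + 247·x/4 + 46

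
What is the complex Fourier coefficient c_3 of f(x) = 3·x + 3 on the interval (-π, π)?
Compute the real Fourier coefficients first: a_3 = 0, b_3 = 2.
Then c_3 = (a_3 − i·b_3)/2 = -i.

Final answer: -i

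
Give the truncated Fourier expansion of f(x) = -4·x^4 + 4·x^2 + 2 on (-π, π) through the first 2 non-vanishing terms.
(-208 + 32·π^2)·cos(x) - 4·π^4/5 + 2 + 4·π^2/3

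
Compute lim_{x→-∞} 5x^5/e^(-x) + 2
The quotient is an ∞/∞ indeterminate form as x → -∞.
Compare growth rates of the dominant terms (exponentials ≫ polynomials ≫ logarithms), or apply L'Hôpital's rule; the quotient → 0.
Adding the constant: 0 + 2 = 2. Limit = 2.

Final answer: 2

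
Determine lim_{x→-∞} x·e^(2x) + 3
The product is a 0·∞ indeterminate form at x → -∞.
Rewrite the product as x / e^(-2x) (an ∞/∞ form) and apply L'Hôpital, or use the standard hierarchy e^(2|x|) ≫ |x| as x → -∞.
The indeterminate product → 0, so the limit = 3.

Final answer: 3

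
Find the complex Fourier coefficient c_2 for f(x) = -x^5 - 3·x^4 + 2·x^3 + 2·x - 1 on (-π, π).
Compute the real Fourier coefficients first: a_2 = 9 - 6·π^2, b_2 = -7·π^2 + 17/2 + π^4.
Then c_2 = (a_2 − i·b_2)/2 = -3·π^2 + 9/2 - i·π^4/2 - 17·i/4 + 7·i·π^2/2.

Final answer: -3·π^2 + 9/2 - i·π^4/2 - 17·i/4 + 7·i·π^2/2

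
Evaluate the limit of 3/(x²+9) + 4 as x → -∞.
Evaluate the dominant behaviour as x → -∞; each term tends to a finite value or vanishes.
Limit = 4.

Final answer: 4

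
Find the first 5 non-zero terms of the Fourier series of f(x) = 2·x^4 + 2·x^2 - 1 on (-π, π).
(88 - 16·π^2)·cos(x) + (-4 + 4·π^2)·cos(2·x) + (8/27 - 16·π^2/9)·cos(3·x) + (1/8 + π^2)·cos(4·x) - 1 + 2·π^2/3 + 2·π^4/5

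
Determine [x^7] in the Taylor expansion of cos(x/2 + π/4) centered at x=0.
Expand to order 7: cos(x/2 + π/4) = √(2)·x^7/1290240 - √(2)·x^6/92160 - √(2)·x^5/7680 + √(2)·x^4/768 + √(2)·x^3/96 - √(2)·x^2/16 - √(2)·x/4 + √(2)/2 + O(x^8).
The coefficient of x^7 is √(2)/1290240.

Final answer: √(2)/1290240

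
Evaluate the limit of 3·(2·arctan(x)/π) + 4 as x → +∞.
Evaluate the dominant behaviour as x → +∞; each term tends to a finite value or vanishes.
Limit = 7.

Final answer: 7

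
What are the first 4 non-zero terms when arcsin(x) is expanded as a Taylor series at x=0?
5·x^7/112 + 3·x^5/40 + x^3/6 + x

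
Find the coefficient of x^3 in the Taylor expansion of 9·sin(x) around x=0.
Expand to order 3: 9·sin(x) = -3·x^3/2 + 9·x + O(x^4).
The coefficient of x^3 is -3/2.

Final answer: -3/2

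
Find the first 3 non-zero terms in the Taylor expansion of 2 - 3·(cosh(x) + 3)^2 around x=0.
-7·x^4/4 - 12·x^2 - 46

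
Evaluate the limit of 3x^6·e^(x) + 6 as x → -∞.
The product is a 0·∞ indeterminate form at x → -∞.
Rewrite the product as 3x^6 / e^(-x) (an ∞/∞ form) and apply L'Hôpital, or use the standard hierarchy e^(|x|) ≫ |x^6| as x → -∞.
The indeterminate product → 0, so the limit = 6.

Final answer: 6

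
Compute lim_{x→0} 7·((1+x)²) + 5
Direct substitution at x = 0 gives 12.

Final answer: 12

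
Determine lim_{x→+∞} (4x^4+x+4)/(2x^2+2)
This is an ∞/∞ indeterminate form as x → +∞.
Divide numerator and denominator by x^4 and let the lower-order terms vanish; the numerator's degree 4 exceeds the denominator's degree 2, so the quotient diverges.
Limit = ∞.

Final answer: ∞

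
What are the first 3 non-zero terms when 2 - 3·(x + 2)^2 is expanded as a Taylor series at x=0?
-3·x^2 - 12·x - 10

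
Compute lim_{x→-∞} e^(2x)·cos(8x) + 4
Evaluate the dominant behaviour as x → -∞; each term tends to a finite value or vanishes.
Limit = 4.

Final answer: 4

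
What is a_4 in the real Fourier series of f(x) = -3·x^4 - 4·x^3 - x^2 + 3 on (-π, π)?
a_4 = (1/π) ∫_{-π}^{π} f(x)·cos(4x) dx.
Evaluate the integral (use parity and integration by parts as needed): a_4 = 5/16 - 3·π^2/2.

Final answer: 5/16 - 3·π^2/2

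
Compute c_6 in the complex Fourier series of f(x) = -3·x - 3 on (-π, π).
Compute the real Fourier coefficients first: a_6 = 0, b_6 = 1.
Then c_6 = (a_6 − i·b_6)/2 = -i/2.

Final answer: -i/2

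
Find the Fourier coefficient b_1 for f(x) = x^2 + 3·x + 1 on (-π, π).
b_1 = (1/π) ∫_{-π}^{π} f(x)·sin(1x) dx.
Evaluate the integral (use parity and integration by parts as needed): b_1 = 6.

Final answer: 6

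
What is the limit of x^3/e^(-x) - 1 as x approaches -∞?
The quotient is an ∞/∞ indeterminate form as x → -∞.
Compare growth rates of the dominant terms (exponentials ≫ polynomials ≫ logarithms), or apply L'Hôpital's rule; the quotient → 0.
Adding the constant: 0 - 1 = -1. Limit = -1.

Final answer: -1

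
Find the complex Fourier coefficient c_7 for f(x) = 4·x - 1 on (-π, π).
Compute the real Fourier coefficients first: a_7 = 0, b_7 = 8/7.
Then c_7 = (a_7 − i·b_7)/2 = -4·i/7.

Final answer: -4·i/7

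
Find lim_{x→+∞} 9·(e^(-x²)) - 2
Evaluate the dominant behaviour as x → +∞; each term tends to a finite value or vanishes.
Limit = -2.

Final answer: -2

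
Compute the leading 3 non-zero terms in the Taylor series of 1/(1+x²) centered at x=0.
x^4 - x^2 + 1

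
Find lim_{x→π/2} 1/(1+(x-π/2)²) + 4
Direct substitution at x = π/2 gives 5.

Final answer: 5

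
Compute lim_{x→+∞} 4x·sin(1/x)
As x → +∞: let u = 1/x → 0⁺; then 4·x·sin(1/x) = 4·1·sin(u)/u → 4·1·1 = 4.
Limit = 4.

Final answer: 4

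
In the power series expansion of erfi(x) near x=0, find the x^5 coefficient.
Expand to order 5: erfi(x) = x^5/(5·√(π)) + 2·x^3/(3·√(π)) + 2·x/√(π) + O(x^6).
The coefficient of x^5 is 1/(5·√(π)).

Final answer: 1/(5·√(π))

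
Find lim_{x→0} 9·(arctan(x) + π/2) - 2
Direct substitution at x = 0 gives -2 + 9·π/2.

Final answer: -2 + 9·π/2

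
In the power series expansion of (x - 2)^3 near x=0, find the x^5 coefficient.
Expand to order 5: (x - 2)^3 = x^3 - 6·x^2 + 12·x - 8 + O(x^6).
The coefficient of x^5 is 0.

Final answer: 0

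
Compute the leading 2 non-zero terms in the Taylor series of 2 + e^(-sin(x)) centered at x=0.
3 - x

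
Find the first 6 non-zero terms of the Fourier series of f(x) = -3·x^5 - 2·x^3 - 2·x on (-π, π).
(-700 - 6·π^4 + 116·π^2)·sin(x) + (-13·π^2 + 43/2 + 3·π^4)·sin(2·x) + (-2·π^4 - 92/27 + 28·π^2/9)·sin(3·x) + (-7·π^2/8 + 85/64 + 3·π^4/2)·sin(4·x) + (-6·π^4/5 - 524/625 + 4·π^2/25)·sin(5·x) + (35/54 + π^2/9 + π^4)·sin(6·x)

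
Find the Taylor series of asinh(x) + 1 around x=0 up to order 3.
-x^3/6 + x + 1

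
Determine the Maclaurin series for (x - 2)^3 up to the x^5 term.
x^3 - 6·x^2 + 12·x - 8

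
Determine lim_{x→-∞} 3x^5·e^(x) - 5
The product is a 0·∞ indeterminate form at x → -∞.
Rewrite the product as 3x^5 / e^(-x) (an ∞/∞ form) and apply L'Hôpital, or use the standard hierarchy e^(|x|) ≫ |x^5| as x → -∞.
The indeterminate product → 0, so the limit = -5.

Final answer: -5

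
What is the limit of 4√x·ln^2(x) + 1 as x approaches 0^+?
The product is a 0·∞ indeterminate form at x → 0⁺.
Rewrite the product as 4·ln^2(x) / x^(-1/2) and apply L'Hôpital, or use the standard hierarchy x^(-1/2) ≫ |ln x|^2 as x → 0⁺.
The indeterminate product → 0, so the limit = 1.

Final answer: 1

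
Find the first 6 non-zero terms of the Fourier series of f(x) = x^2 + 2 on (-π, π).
-4·cos(x) + cos(2·x) - 4·cos(3·x)/9 + cos(4·x)/4 - 4·cos(5·x)/25 + 2 + π^2/3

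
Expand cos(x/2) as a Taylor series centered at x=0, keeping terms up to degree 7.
-x^6/46080 + x^4/384 - x^2/8 + 1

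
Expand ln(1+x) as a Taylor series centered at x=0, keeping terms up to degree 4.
-x^4/4 + x^3/3 - x^2/2 + x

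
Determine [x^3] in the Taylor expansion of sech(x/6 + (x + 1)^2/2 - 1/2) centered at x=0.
Expand to order 3: sech(x/6 + (x + 1)^2/2 - 1/2) = -7·x^3/12 - 49·x^2/72 + 1 + O(x^4).
The coefficient of x^3 is -7/12.

Final answer: -7/12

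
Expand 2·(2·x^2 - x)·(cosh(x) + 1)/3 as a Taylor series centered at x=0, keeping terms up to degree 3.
-x^3/3 + 8·x^2/3 - 4·x/3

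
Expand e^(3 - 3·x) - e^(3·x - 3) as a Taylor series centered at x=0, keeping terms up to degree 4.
x^4·(-27·e^(-3)/8 + 27·e^(3)/8) + x^3·(-9·e^(3)/2 - 9·e^(-3)/2) + x^2·(-9·e^(-3)/2 + 9·e^(3)/2) + x·(-3·e^(3) - 3·e^(-3)) - e^(-3) + e^(3)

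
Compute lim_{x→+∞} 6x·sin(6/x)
As x → +∞: let u = 6/x → 0⁺; then 6·x·sin(6/x) = 6·6·sin(u)/u → 6·6·1 = 36.
Limit = 36.

Final answer: 36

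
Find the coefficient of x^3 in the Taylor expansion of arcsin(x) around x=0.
Expand to order 3: arcsin(x) = x^3/6 + x + O(x^4).
The coefficient of x^3 is 1/6.

Final answer: 1/6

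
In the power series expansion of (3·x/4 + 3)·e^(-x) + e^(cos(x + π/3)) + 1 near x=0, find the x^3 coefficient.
Expand to order 3: (3·x/4 + 3)·e^(-x) + e^(cos(x + π/3)) + 1 = x^3·(-1/8 + 7·√(3)·e^(1/2)/48) + x^2·(e^(1/2)/8 + 3/4) + x·(-9/4 - √(3)·e^(1/2)/2) + e^(1/2) + 4 + O(x^4).
The coefficient of x^3 is -1/8 + 7·√(3)·e^(1/2)/48.

Final answer: -1/8 + 7·√(3)·e^(1/2)/48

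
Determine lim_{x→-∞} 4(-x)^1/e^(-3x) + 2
The quotient is an ∞/∞ indeterminate form as x → -∞.
Compare growth rates of the dominant terms (exponentials ≫ polynomials ≫ logarithms), or apply L'Hôpital's rule; the quotient → 0.
Adding the constant: 0 + 2 = 2. Limit = 2.

Final answer: 2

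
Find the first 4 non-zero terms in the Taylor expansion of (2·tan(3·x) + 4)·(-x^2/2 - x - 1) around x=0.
-21·x^3 - 8·x^2 - 10·x - 4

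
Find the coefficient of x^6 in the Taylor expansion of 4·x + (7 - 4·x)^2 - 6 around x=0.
Expand to order 6: 4·x + (7 - 4·x)^2 - 6 = 16·x^2 - 52·x + 43 + O(x^7).
The coefficient of x^6 is 0.

Final answer: 0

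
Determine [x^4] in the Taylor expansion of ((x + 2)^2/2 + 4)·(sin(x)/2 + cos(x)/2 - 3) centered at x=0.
Expand to order 4: ((x + 2)^2/2 + 4)·(sin(x)/2 + cos(x)/2 - 3) = -x^4/6 - 3·x^3/4 - 7·x^2/4 - 2·x - 15 + O(x^5).
The coefficient of x^4 is -1/6.

Final answer: -1/6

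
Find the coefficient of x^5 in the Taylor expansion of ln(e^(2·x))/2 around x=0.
Expand to order 5: ln(e^(2·x))/2 = x + O(x^6).
The coefficient of x^5 is 0.

Final answer: 0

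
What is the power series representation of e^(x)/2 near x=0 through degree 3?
x^3/12 + x^2/4 + x/2 + 1/2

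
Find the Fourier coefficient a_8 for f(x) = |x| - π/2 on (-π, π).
a_8 = (1/π) ∫_{-π}^{π} f(x)·cos(8x) dx.
Evaluate the integral (use parity and integration by parts as needed): a_8 = 0.

Final answer: 0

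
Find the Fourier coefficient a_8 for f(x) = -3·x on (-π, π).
a_8 = (1/π) ∫_{-π}^{π} f(x)·cos(8x) dx.
Evaluate the integral (use parity and integration by parts as needed): a_8 = 0.

Final answer: 0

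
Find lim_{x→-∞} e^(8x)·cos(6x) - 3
Evaluate the dominant behaviour as x → -∞; each term tends to a finite value or vanishes.
Limit = -3.

Final answer: -3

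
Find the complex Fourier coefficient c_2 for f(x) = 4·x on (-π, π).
Compute the real Fourier coefficients first: a_2 = 0, b_2 = -4.
Then c_2 = (a_2 − i·b_2)/2 = 2·i.

Final answer: 2·i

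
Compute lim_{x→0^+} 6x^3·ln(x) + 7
The product is a 0·∞ indeterminate form at x → 0⁺.
Rewrite the product as 6·ln(x) / x^(-3) and apply L'Hôpital, or use the standard hierarchy x^(-3) ≫ |ln x| as x → 0⁺.
The indeterminate product → 0, so the limit = 7.

Final answer: 7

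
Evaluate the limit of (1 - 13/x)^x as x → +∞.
As x → +∞: this is the defining limit (1 - 13/x)^x → e^(-13).
Limit = e^(-13).

Final answer: e^(-13)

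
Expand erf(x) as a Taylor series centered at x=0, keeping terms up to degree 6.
x^5/(5·√(π)) - 2·x^3/(3·√(π)) + 2·x/√(π)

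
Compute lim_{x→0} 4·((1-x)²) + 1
Direct substitution at x = 0 gives 5.

Final answer: 5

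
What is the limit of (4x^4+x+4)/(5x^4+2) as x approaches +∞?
This is an ∞/∞ indeterminate form as x → +∞.
Divide numerator and denominator by x^4 and let the lower-order terms vanish; the leading terms give 4/5.
Limit = 4/5.

Final answer: 4/5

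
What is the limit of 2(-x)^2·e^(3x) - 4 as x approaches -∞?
The product is a 0·∞ indeterminate form at x → -∞.
Rewrite the product as 2(-x)^2 / e^(-3x) (an ∞/∞ form) and apply L'Hôpital, or use the standard hierarchy e^(3|x|) ≫ |(-x)^2| as x → -∞.
The indeterminate product → 0, so the limit = -4.

Final answer: -4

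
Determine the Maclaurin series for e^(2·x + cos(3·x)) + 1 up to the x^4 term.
31·e·x^4/6 - 23·e·x^3/3 - 5·e·x^2/2 + 2·e·x + 1 + e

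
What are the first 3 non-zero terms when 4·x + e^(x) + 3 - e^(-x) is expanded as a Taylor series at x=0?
x^3/3 + 6·x + 3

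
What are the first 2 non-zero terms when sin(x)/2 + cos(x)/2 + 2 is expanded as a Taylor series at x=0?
x/2 + 5/2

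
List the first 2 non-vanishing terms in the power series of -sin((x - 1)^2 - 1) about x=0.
-x^2 + 2·x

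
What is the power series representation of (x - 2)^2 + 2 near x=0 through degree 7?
x^2 - 4·x + 6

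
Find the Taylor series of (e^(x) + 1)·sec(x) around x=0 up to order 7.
13·x^7/105 + 71·x^6/240 + 3·x^5/10 + 17·x^4/24 + 2·x^3/3 + 3·x^2/2 + x + 2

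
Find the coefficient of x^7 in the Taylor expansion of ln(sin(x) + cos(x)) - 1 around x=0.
Expand to order 7: ln(sin(x) + cos(x)) - 1 = 244·x^7/315 - 32·x^6/45 + 2·x^5/3 - 2·x^4/3 + 2·x^3/3 - x^2 + x - 1 + O(x^8).
The coefficient of x^7 is 244/315.

Final answer: 244/315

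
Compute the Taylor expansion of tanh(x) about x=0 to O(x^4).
-x^3/3 + x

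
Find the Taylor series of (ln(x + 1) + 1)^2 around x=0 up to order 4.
5·x^4/12 - x^3/3 + 2·x + 1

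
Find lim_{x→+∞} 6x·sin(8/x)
As x → +∞: let u = 8/x → 0⁺; then 6·x·sin(8/x) = 6·8·sin(u)/u → 6·8·1 = 48.
Limit = 48.

Final answer: 48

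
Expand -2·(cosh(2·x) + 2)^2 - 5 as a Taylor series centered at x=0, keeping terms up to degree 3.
-24·x^2 - 23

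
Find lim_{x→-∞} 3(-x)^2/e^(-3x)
This is an ∞/∞ indeterminate form as x → -∞.
Compare growth rates of the dominant terms (exponentials ≫ polynomials ≫ logarithms), or apply L'Hôpital's rule; the quotient → 0.
Limit = 0.

Final answer: 0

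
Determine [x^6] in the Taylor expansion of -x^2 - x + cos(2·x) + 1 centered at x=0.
Expand to order 6: -x^2 - x + cos(2·x) + 1 = -4·x^6/45 + 2·x^4/3 - 3·x^2 - x + 2 + O(x^7).
The coefficient of x^6 is -4/45.

Final answer: -4/45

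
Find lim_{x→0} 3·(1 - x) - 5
Direct substitution at x = 0 gives -2.

Final answer: -2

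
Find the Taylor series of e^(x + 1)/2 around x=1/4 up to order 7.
e^(5/4)/2 + e^(5/4)·(x - 1/4)/2 + e^(5/4)·(x - 1/4)^2/4 + e^(5/4)·(x - 1/4)^3/12 + e^(5/4)·(x - 1/4)^4/48 + e^(5/4)·(x - 1/4)^5/240 + e^(5/4)·(x - 1/4)^6/1440 + e^(5/4)·(x - 1/4)^7/10080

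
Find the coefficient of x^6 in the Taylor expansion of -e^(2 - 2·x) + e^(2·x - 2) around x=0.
Expand to order 6: -e^(2 - 2·x) + e^(2·x - 2) = x^6·(-4·e^(2)/45 + 4·e^(-2)/45) + x^5·(4·e^(-2)/15 + 4·e^(2)/15) + x^4·(-2·e^(2)/3 + 2·e^(-2)/3) + x^3·(4·e^(-2)/3 + 4·e^(2)/3) + x^2·(-2·e^(2) + 2·e^(-2)) + x·(2·e^(-2) + 2·e^(2)) - e^(2) + e^(-2) + O(x^7).
The coefficient of x^6 is -4·e^(2)/45 + 4·e^(-2)/45.

Final answer: -4·e^(2)/45 + 4·e^(-2)/45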